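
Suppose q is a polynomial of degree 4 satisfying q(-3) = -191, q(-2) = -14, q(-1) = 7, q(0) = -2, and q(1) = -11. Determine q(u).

Write q(u) = au^4 + bu^3 + cu^2 + du + e. Substituting each data point gives a linear system:
  81a - 27b + 9c - 3d + e = -191
  16a - 8b + 4c - 2d + e = -14
  a - b + c - d + e = 7
  e = -2
  a + b + c + d + e = -11
Solving the system yields a = -4, b = -3, c = 4, d = -6, e = -2.
So q(u) = -4u^4 - 3u^3 + 4u^2 - 6u - 2.
Check: q(0) = -2. ✓

q(u) = -4u^4 - 3u^3 + 4u^2 - 6u - 2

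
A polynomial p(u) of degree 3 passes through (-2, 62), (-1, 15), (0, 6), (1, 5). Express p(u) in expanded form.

p(u) = -5u^3 + 4u^2 + 6

Using the Lagrange interpolation formula with nodes -2, -1, 0, 1:
  L_0(u) = (u + 1)u(u - 1) / -6
  L_1(u) = (u + 2)u(u - 1) / 2
  L_2(u) = (u + 2)(u + 1)(u - 1) / -2
  L_3(u) = (u + 2)(u + 1)u / 6
Then p(u) = 62·L_0(u) + 15·L_1(u) + 6·L_2(u) + 5·L_3(u).
Expanding and collecting terms gives p(u) = -5u^3 + 4u^2 + 6.
Check: p(1) = 5. ✓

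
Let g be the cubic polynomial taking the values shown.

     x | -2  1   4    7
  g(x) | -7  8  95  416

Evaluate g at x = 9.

840

Write g(x) = ax^3 + bx^2 + cx + d. Substituting each data point gives a linear system:
  -8a + 4b - 2c + d = -7
  a + b + c + d = 8
  64a + 16b + 4c + d = 95
  343a + 49b + 7c + d = 416
Solving the system yields a = 1, b = 1, c = 3, d = 3.
So g(x) = x^3 + x^2 + 3x + 3.
Then g(9) = 840.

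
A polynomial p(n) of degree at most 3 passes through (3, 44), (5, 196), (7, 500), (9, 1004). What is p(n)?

Using the Lagrange interpolation formula with nodes 3, 5, 7, 9:
  L_0(n) = (n - 5)(n - 7)(n - 9) / -48
  L_1(n) = (n - 3)(n - 7)(n - 9) / 16
  L_2(n) = (n - 3)(n - 5)(n - 9) / -16
  L_3(n) = (n - 3)(n - 5)(n - 7) / 48
Then p(n) = 44·L_0(n) + 196·L_1(n) + 500·L_2(n) + 1004·L_3(n).
Expanding and collecting terms gives p(n) = n³ + 4n² - 5n - 4.
Check: p(7) = 500. ✓

p(n) = n^3 + 4n^2 - 5n - 4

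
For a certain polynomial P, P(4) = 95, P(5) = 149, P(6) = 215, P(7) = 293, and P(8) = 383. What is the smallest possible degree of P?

Forward differences of the values at x = 4, 5, 6, 7, 8:
  P  : 95  149  215  293  383
  Δ  : 54  66  78  90
  Δ^2: 12  12  12
  Δ^3: 0  0
  Δ^4: 0
The second differences are constant (12) and nonzero, while all higher differences vanish, so the minimal degree is 2.

2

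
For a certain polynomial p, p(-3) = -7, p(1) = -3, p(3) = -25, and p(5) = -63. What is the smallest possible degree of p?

Divided differences on the nodes -3, 1, 3, 5:
  order 0: -7  -3  -25  -63
  order 1: 1  -11  -19
  order 2: -2  -2
  order 3: 0
The order-2 divided differences are all -2 (nonzero) and every higher order vanishes, so the data lies on a polynomial of degree exactly 2.

2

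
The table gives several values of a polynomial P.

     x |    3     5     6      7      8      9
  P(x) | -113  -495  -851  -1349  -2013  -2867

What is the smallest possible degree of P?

Divided differences on the nodes 3, 5, 6, 7, 8, 9:
  order 0: -113  -495  -851  -1349  -2013  -2867
  order 1: -191  -356  -498  -664  -854
  order 2: -55  -71  -83  -95
  order 3: -4  -4  -4
  order 4: 0  0
  order 5: 0
The order-3 divided differences are all -4 (nonzero) and every higher order vanishes, so the data lies on a polynomial of degree exactly 3.

3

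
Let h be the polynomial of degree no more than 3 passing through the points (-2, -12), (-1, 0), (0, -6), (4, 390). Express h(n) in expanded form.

Write h(n) = an^3 + bn^2 + cn + d. Substituting each data point gives a linear system:
  -8a + 4b - 2c + d = -12
  -a + b - c + d = 0
  d = -6
  64a + 16b + 4c + d = 390
Solving the system yields a = 5, b = 6, c = -5, d = -6.
So h(n) = 5n^3 + 6n^2 - 5n - 6.
Check: h(-2) = -12. ✓

h(n) = 5n^3 + 6n^2 - 5n - 6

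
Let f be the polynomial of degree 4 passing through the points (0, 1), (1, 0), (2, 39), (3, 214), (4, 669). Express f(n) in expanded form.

f(n) = 2n^4 + 4n^3 - 6n^2 - n + 1

Write f(n) = an^4 + bn^3 + cn^2 + dn + e. Substituting each data point gives a linear system:
  e = 1
  a + b + c + d + e = 0
  16a + 8b + 4c + 2d + e = 39
  81a + 27b + 9c + 3d + e = 214
  256a + 64b + 16c + 4d + e = 669
Solving the system yields a = 2, b = 4, c = -6, d = -1, e = 1.
So f(n) = 2n⁴ + 4n³ - 6n² - n + 1.
Check: f(4) = 669. ✓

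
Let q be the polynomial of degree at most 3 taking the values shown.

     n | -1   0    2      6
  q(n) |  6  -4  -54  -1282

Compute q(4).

Using the Lagrange interpolation formula with nodes -1, 0, 2, 6:
  L_0(n) = n(n - 2)(n - 6) / -21
  L_1(n) = (n + 1)(n - 2)(n - 6) / 12
  L_2(n) = (n + 1)n(n - 6) / -24
  L_3(n) = (n + 1)n(n - 2) / 168
Then q(n) = 6·L_0(n) - 4·L_1(n) - 54·L_2(n) - 1282·L_3(n).
Expanding and collecting terms gives q(n) = -6n³ + n² - 3n - 4.
Evaluating at n = 4: q(4) = -384.

-384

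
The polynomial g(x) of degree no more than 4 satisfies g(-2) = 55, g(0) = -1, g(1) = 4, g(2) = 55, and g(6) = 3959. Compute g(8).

Write g(x) = ax^4 + bx^3 + cx^2 + dx + e. Substituting each data point gives a linear system:
  16a - 8b + 4c - 2d + e = 55
  e = -1
  a + b + c + d + e = 4
  16a + 8b + 4c + 2d + e = 55
  1296a + 216b + 36c + 6d + e = 3959
Solving the system yields a = 3, b = 0, c = 2, d = 0, e = -1.
So g(x) = 3x⁴ + 2x² - 1.
Then g(8) = 12415.

12415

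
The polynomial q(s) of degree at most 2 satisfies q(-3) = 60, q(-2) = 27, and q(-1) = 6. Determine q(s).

q(s) = 6s^2 - 3s - 3

Write q(s) = as^2 + bs + c. Substituting each data point gives a linear system:
  9a - 3b + c = 60
  4a - 2b + c = 27
  a - b + c = 6
Solving the system yields a = 6, b = -3, c = -3.
So q(s) = 6s^2 - 3s - 3.
Check: q(-1) = 6. ✓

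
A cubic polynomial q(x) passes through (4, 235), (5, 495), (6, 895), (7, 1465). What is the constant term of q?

-5

Write q(x) = ax^3 + bx^2 + cx + d. Substituting each data point gives a linear system:
  64a + 16b + 4c + d = 235
  125a + 25b + 5c + d = 495
  216a + 36b + 6c + d = 895
  343a + 49b + 7c + d = 1465
Solving the system yields a = 5, b = -5, c = 0, d = -5.
So q(x) = 5x^3 - 5x^2 - 5.
The constant term is -5.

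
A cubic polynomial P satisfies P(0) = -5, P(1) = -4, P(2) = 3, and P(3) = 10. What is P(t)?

P(t) = -t^3 + 6t^2 - 4t - 5

Write P(t) = at^3 + bt^2 + ct + d. Substituting each data point gives a linear system:
  d = -5
  a + b + c + d = -4
  8a + 4b + 2c + d = 3
  27a + 9b + 3c + d = 10
Solving the system yields a = -1, b = 6, c = -4, d = -5.
So P(t) = -t^3 + 6t^2 - 4t - 5.
Check: P(1) = -4. ✓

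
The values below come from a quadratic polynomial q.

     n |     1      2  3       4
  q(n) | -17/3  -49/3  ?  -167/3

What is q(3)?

The 3 known points determine the degree-2 polynomial uniquely.
Write q(n) = an^2 + bn + c. Substituting each data point gives a linear system:
  a + b + c = -17/3
  4a + 2b + c = -49/3
  16a + 4b + c = -167/3
Solving the system yields a = -3, b = -5/3, c = -1.
So q(n) = -3n² - (5/3)n - 1.
Then q(3) = -33.

-33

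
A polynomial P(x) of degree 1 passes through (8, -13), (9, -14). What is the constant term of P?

-5

Write P(x) = ax + b. Substituting each data point gives a linear system:
  8a + b = -13
  9a + b = -14
Solving the system yields a = -1, b = -5.
So P(x) = -x - 5.
The constant term is -5.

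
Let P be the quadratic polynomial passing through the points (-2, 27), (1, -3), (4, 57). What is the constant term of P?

-3

Write P(u) = au^2 + bu + c. Substituting each data point gives a linear system:
  4a - 2b + c = 27
  a + b + c = -3
  16a + 4b + c = 57
Solving the system yields a = 5, b = -5, c = -3.
So P(u) = 5u^2 - 5u - 3.
The constant term is -3.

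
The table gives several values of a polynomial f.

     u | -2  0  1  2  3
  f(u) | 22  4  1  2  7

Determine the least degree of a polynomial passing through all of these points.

Divided differences on the nodes -2, 0, 1, 2, 3:
  order 0: 22  4  1  2  7
  order 1: -9  -3  1  5
  order 2: 2  2  2
  order 3: 0  0
  order 4: 0
The order-2 divided differences are all 2 (nonzero) and every higher order vanishes, so the data lies on a polynomial of degree exactly 2.

2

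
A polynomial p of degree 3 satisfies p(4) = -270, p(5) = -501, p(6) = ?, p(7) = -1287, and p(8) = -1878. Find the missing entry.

The 4 known points determine the degree-3 polynomial uniquely.
Write p(n) = an^3 + bn^2 + cn + d. Substituting each data point gives a linear system:
  64a + 16b + 4c + d = -270
  125a + 25b + 5c + d = -501
  343a + 49b + 7c + d = -1287
  512a + 64b + 8c + d = -1878
Solving the system yields a = -3, b = -6, c = 6, d = -6.
So p(n) = -3n^3 - 6n^2 + 6n - 6.
Then p(6) = -834.

-834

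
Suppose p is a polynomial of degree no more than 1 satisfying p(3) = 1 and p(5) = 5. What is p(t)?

Using the Lagrange interpolation formula with nodes 3, 5:
  L_0(t) = (t - 5) / -2
  L_1(t) = (t - 3) / 2
Then p(t) = 1·L_0(t) + 5·L_1(t).
Expanding and collecting terms gives p(t) = 2t - 5.
Check: p(5) = 5. ✓

p(t) = 2t - 5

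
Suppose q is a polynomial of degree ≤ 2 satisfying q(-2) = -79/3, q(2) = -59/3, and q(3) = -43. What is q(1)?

-19/3

Using the Lagrange interpolation formula with nodes -2, 2, 3:
  L_0(n) = (n - 2)(n - 3) / 20
  L_1(n) = (n + 2)(n - 3) / -4
  L_2(n) = (n + 2)(n - 2) / 5
Then q(n) = -79/3·L_0(n) - 59/3·L_1(n) - 43·L_2(n).
Expanding and collecting terms gives q(n) = -5n^2 + (5/3)n - 3.
Evaluating at n = 1: q(1) = -19/3.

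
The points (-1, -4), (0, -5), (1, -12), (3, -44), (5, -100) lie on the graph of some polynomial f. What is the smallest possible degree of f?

2

Divided differences on the nodes -1, 0, 1, 3, 5:
  order 0: -4  -5  -12  -44  -100
  order 1: -1  -7  -16  -28
  order 2: -3  -3  -3
  order 3: 0  0
  order 4: 0
The order-2 divided differences are all -3 (nonzero) and every higher order vanishes, so the data lies on a polynomial of degree exactly 2.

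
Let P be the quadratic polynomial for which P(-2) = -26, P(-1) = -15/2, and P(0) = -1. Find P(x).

P(x) = -6x^2 + (1/2)x - 1

Write P(x) = ax^2 + bx + c. Substituting each data point gives a linear system:
  4a - 2b + c = -26
  a - b + c = -15/2
  c = -1
Solving the system yields a = -6, b = 1/2, c = -1.
So P(x) = -6x^2 + (1/2)x - 1.
Check: P(-1) = -15/2. ✓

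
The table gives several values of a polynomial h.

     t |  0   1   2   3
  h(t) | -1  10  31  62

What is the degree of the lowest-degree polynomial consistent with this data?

Forward differences of the values at t = 0, 1, 2, 3:
  h  : -1  10  31  62
  Δ  : 11  21  31
  Δ^2: 10  10
  Δ^3: 0
The second differences are constant (10) and nonzero, while all higher differences vanish, so the minimal degree is 2.

2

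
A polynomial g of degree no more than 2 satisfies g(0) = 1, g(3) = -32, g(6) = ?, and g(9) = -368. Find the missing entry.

-155

The 3 known points determine the degree-2 polynomial uniquely.
Write g(x) = ax^2 + bx + c. Substituting each data point gives a linear system:
  c = 1
  9a + 3b + c = -32
  81a + 9b + c = -368
Solving the system yields a = -5, b = 4, c = 1.
So g(x) = -5x^2 + 4x + 1.
Then g(6) = -155.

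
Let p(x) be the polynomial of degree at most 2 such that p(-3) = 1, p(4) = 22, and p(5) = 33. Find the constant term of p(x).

-2

Write p(x) = ax^2 + bx + c. Substituting each data point gives a linear system:
  9a - 3b + c = 1
  16a + 4b + c = 22
  25a + 5b + c = 33
Solving the system yields a = 1, b = 2, c = -2.
So p(x) = x² + 2x - 2.
The constant term is -2.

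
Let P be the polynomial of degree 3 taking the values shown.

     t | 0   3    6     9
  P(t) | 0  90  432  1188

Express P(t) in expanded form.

P(t) = t^3 + 5t^2 + 6t

Using the Lagrange interpolation formula with nodes 0, 3, 6, 9:
  L_0(t) = (t - 3)(t - 6)(t - 9) / -162
  L_1(t) = t(t - 6)(t - 9) / 54
  L_2(t) = t(t - 3)(t - 9) / -54
  L_3(t) = t(t - 3)(t - 6) / 162
Then P(t) = 0·L_0(t) + 90·L_1(t) + 432·L_2(t) + 1188·L_3(t).
Expanding and collecting terms gives P(t) = t^3 + 5t^2 + 6t.
Check: P(0) = 0. ✓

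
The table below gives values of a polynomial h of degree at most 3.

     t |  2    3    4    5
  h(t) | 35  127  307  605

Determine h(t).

h(t) = 5t^3 - t^2 + 2t - 5

Write h(t) = at^3 + bt^2 + ct + d. Substituting each data point gives a linear system:
  8a + 4b + 2c + d = 35
  27a + 9b + 3c + d = 127
  64a + 16b + 4c + d = 307
  125a + 25b + 5c + d = 605
Solving the system yields a = 5, b = -1, c = 2, d = -5.
So h(t) = 5t^3 - t^2 + 2t - 5.
Check: h(2) = 35. ✓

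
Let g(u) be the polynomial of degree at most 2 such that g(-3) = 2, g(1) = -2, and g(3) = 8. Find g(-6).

Write g(u) = au^2 + bu + c. Substituting each data point gives a linear system:
  9a - 3b + c = 2
  a + b + c = -2
  9a + 3b + c = 8
Solving the system yields a = 1, b = 1, c = -4.
So g(u) = u² + u - 4.
Then g(-6) = 26.

26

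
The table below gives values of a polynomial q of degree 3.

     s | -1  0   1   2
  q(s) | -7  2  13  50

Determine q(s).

Using the Lagrange interpolation formula with nodes -1, 0, 1, 2:
  L_0(s) = s(s - 1)(s - 2) / -6
  L_1(s) = (s + 1)(s - 1)(s - 2) / 2
  L_2(s) = (s + 1)s(s - 2) / -2
  L_3(s) = (s + 1)s(s - 1) / 6
Then q(s) = -7·L_0(s) + 2·L_1(s) + 13·L_2(s) + 50·L_3(s).
Expanding and collecting terms gives q(s) = 4s^3 + s^2 + 6s + 2.
Check: q(2) = 50. ✓

q(s) = 4s^3 + s^2 + 6s + 2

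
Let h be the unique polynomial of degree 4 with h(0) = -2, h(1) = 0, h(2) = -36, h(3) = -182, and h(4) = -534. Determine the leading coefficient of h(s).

Write h(s) = as^4 + bs^3 + cs^2 + ds + e. Substituting each data point gives a linear system:
  e = -2
  a + b + c + d + e = 0
  16a + 8b + 4c + 2d + e = -36
  81a + 27b + 9c + 3d + e = -182
  256a + 64b + 16c + 4d + e = -534
Solving the system yields a = -1, b = -6, c = 6, d = 3, e = -2.
So h(s) = -s⁴ - 6s³ + 6s² + 3s - 2.
The leading coefficient is -1.

-1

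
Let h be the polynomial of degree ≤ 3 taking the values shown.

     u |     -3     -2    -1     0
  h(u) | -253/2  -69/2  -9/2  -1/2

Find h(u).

h(u) = 6u^3 + 5u^2 + 3u - 1/2

Write h(u) = au^3 + bu^2 + cu + d. Substituting each data point gives a linear system:
  -27a + 9b - 3c + d = -253/2
  -8a + 4b - 2c + d = -69/2
  -a + b - c + d = -9/2
  d = -1/2
Solving the system yields a = 6, b = 5, c = 3, d = -1/2.
So h(u) = 6u^3 + 5u^2 + 3u - 1/2.
Check: h(0) = -1/2. ✓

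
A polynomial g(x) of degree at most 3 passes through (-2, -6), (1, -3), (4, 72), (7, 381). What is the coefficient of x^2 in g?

Write g(x) = ax^3 + bx^2 + cx + d. Substituting each data point gives a linear system:
  -8a + 4b - 2c + d = -6
  a + b + c + d = -3
  64a + 16b + 4c + d = 72
  343a + 49b + 7c + d = 381
Solving the system yields a = 1, b = 1, c = -1, d = -4.
So g(x) = x^3 + x^2 - x - 4.
The coefficient of x^2 is 1.

1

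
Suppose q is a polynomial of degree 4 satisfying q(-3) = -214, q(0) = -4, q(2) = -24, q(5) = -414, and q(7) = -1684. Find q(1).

Using the Lagrange interpolation formula with nodes -3, 0, 2, 5, 7:
  L_0(x) = x(x - 2)(x - 5)(x - 7) / 1200
  L_1(x) = (x + 3)(x - 2)(x - 5)(x - 7) / -210
  L_2(x) = (x + 3)x(x - 5)(x - 7) / 150
  L_3(x) = (x + 3)x(x - 2)(x - 7) / -240
  L_4(x) = (x + 3)x(x - 2)(x - 5) / 700
Then q(x) = -214·L_0(x) - 4·L_1(x) - 24·L_2(x) - 414·L_3(x) - 1684·L_4(x).
Expanding and collecting terms gives q(x) = -x^4 + 3x^3 - 6x^2 - 2x - 4.
Evaluating at x = 1: q(1) = -10.

-10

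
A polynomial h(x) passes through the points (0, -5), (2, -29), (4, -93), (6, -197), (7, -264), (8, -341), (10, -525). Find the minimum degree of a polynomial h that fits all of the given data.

2

Divided differences on the nodes 0, 2, 4, 6, 7, 8, 10:
  order 0: -5  -29  -93  -197  -264  -341  -525
  order 1: -12  -32  -52  -67  -77  -92
  order 2: -5  -5  -5  -5  -5
  order 3: 0  0  0  0
  order 4: 0  0  0
  order 5: 0  0
  order 6: 0
The order-2 divided differences are all -5 (nonzero) and every higher order vanishes, so the data lies on a polynomial of degree exactly 2.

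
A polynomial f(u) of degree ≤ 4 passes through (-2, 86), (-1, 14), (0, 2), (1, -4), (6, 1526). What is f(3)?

26

Using the Lagrange interpolation formula with nodes -2, -1, 0, 1, 6:
  L_0(u) = (u + 1)u(u - 1)(u - 6) / 48
  L_1(u) = (u + 2)u(u - 1)(u - 6) / -14
  L_2(u) = (u + 2)(u + 1)(u - 1)(u - 6) / 12
  L_3(u) = (u + 2)(u + 1)u(u - 6) / -30
  L_4(u) = (u + 2)(u + 1)u(u - 1) / 1680
Then f(u) = 86·L_0(u) + 14·L_1(u) + 2·L_2(u) - 4·L_3(u) + 1526·L_4(u).
Expanding and collecting terms gives f(u) = 2u^4 - 5u^3 + u^2 - 4u + 2.
Evaluating at u = 3: f(3) = 26.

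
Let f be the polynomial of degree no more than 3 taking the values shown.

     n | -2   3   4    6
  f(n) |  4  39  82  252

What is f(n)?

f(n) = n^3 + n^2 - n + 6

Write f(n) = an^3 + bn^2 + cn + d. Substituting each data point gives a linear system:
  -8a + 4b - 2c + d = 4
  27a + 9b + 3c + d = 39
  64a + 16b + 4c + d = 82
  216a + 36b + 6c + d = 252
Solving the system yields a = 1, b = 1, c = -1, d = 6.
So f(n) = n^3 + n^2 - n + 6.
Check: f(4) = 82. ✓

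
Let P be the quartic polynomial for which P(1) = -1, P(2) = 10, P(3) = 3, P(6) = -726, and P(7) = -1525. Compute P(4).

-70

Write P(x) = ax^4 + bx^3 + cx^2 + dx + e. Substituting each data point gives a linear system:
  a + b + c + d + e = -1
  16a + 8b + 4c + 2d + e = 10
  81a + 27b + 9c + 3d + e = 3
  1296a + 216b + 36c + 6d + e = -726
  2401a + 343b + 49c + 7d + e = -1525
Solving the system yields a = -1, b = 2, c = 4, d = 0, e = -6.
So P(x) = -x^4 + 2x^3 + 4x^2 - 6.
Then P(4) = -70.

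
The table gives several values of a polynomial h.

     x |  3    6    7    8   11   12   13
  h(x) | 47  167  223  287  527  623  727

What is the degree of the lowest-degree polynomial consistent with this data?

Divided differences on the nodes 3, 6, 7, 8, 11, 12, 13:
  order 0: 47  167  223  287  527  623  727
  order 1: 40  56  64  80  96  104
  order 2: 4  4  4  4  4
  order 3: 0  0  0  0
  order 4: 0  0  0
  order 5: 0  0
  order 6: 0
The order-2 divided differences are all 4 (nonzero) and every higher order vanishes, so the data lies on a polynomial of degree exactly 2.

2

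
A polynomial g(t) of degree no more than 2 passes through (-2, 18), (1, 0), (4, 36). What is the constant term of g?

0

Write g(t) = at^2 + bt + c. Substituting each data point gives a linear system:
  4a - 2b + c = 18
  a + b + c = 0
  16a + 4b + c = 36
Solving the system yields a = 3, b = -3, c = 0.
So g(t) = 3t² - 3t.
The constant term is 0.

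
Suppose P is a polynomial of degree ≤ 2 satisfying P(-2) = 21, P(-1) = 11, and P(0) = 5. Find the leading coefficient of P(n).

2

Write P(n) = an^2 + bn + c. Substituting each data point gives a linear system:
  4a - 2b + c = 21
  a - b + c = 11
  c = 5
Solving the system yields a = 2, b = -4, c = 5.
So P(n) = 2n^2 - 4n + 5.
The leading coefficient is 2.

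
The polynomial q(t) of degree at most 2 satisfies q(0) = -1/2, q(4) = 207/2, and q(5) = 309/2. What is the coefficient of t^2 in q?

5

Write q(t) = at^2 + bt + c. Substituting each data point gives a linear system:
  c = -1/2
  16a + 4b + c = 207/2
  25a + 5b + c = 309/2
Solving the system yields a = 5, b = 6, c = -1/2.
So q(t) = 5t² + 6t - 1/2.
The leading coefficient is 5.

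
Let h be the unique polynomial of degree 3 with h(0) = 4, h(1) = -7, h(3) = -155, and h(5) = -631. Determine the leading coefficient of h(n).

-4

Write h(n) = an^3 + bn^2 + cn + d. Substituting each data point gives a linear system:
  d = 4
  a + b + c + d = -7
  27a + 9b + 3c + d = -155
  125a + 25b + 5c + d = -631
Solving the system yields a = -4, b = -5, c = -2, d = 4.
So h(n) = -4n³ - 5n² - 2n + 4.
The leading coefficient is -4.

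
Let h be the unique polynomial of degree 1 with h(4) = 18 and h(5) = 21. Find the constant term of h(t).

Write h(t) = at + b. Substituting each data point gives a linear system:
  4a + b = 18
  5a + b = 21
Solving the system yields a = 3, b = 6.
So h(t) = 3t + 6.
The constant term is 6.

6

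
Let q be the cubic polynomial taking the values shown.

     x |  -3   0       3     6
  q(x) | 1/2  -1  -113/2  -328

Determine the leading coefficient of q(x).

-1

Write q(x) = ax^3 + bx^2 + cx + d. Substituting each data point gives a linear system:
  -27a + 9b - 3c + d = 1/2
  d = -1
  27a + 9b + 3c + d = -113/2
  216a + 36b + 6c + d = -328
Solving the system yields a = -1, b = -3, c = -1/2, d = -1.
So q(x) = -x^3 - 3x^2 - (1/2)x - 1.
The leading coefficient is -1.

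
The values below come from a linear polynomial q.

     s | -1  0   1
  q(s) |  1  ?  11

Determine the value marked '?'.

6

On equispaced nodes a degree-1 polynomial has vanishing second forward difference, so
  q(-1) - 2·q(0) + q(1) = 0.
Substituting the known values and solving for q(0):
  -2·q(0) = -12
  q(0) = 6.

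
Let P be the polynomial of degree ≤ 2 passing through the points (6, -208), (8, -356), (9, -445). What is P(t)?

Using the Lagrange interpolation formula with nodes 6, 8, 9:
  L_0(t) = (t - 8)(t - 9) / 6
  L_1(t) = (t - 6)(t - 9) / -2
  L_2(t) = (t - 6)(t - 8) / 3
Then P(t) = -208·L_0(t) - 356·L_1(t) - 445·L_2(t).
Expanding and collecting terms gives P(t) = -5t^2 - 4t - 4.
Check: P(6) = -208. ✓

P(t) = -5t^2 - 4t - 4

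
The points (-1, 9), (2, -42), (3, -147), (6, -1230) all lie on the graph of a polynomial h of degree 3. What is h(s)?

h(s) = -6s^3 + 2s^2 - s

Write h(s) = as^3 + bs^2 + cs + d. Substituting each data point gives a linear system:
  -a + b - c + d = 9
  8a + 4b + 2c + d = -42
  27a + 9b + 3c + d = -147
  216a + 36b + 6c + d = -1230
Solving the system yields a = -6, b = 2, c = -1, d = 0.
So h(s) = -6s^3 + 2s^2 - s.
Check: h(-1) = 9. ✓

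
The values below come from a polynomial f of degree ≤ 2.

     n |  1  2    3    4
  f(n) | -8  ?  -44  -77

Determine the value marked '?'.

-21

On equispaced nodes a degree-2 polynomial has vanishing third forward difference, so
  - f(1) + 3·f(2) - 3·f(3) + f(4) = 0.
Substituting the known values and solving for f(2):
  3·f(2) = -63
  f(2) = -21.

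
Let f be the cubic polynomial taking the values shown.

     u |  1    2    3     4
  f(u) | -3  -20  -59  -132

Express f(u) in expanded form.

f(u) = -2u^3 + u^2 - 6u + 4

Using the Lagrange interpolation formula with nodes 1, 2, 3, 4:
  L_0(u) = (u - 2)(u - 3)(u - 4) / -6
  L_1(u) = (u - 1)(u - 3)(u - 4) / 2
  L_2(u) = (u - 1)(u - 2)(u - 4) / -2
  L_3(u) = (u - 1)(u - 2)(u - 3) / 6
Then f(u) = -3·L_0(u) - 20·L_1(u) - 59·L_2(u) - 132·L_3(u).
Expanding and collecting terms gives f(u) = -2u^3 + u^2 - 6u + 4.
Check: f(4) = -132. ✓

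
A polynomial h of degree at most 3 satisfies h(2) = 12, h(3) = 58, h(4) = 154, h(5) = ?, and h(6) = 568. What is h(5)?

On equispaced nodes a degree-3 polynomial has vanishing fourth forward difference, so
  h(2) - 4·h(3) + 6·h(4) - 4·h(5) + h(6) = 0.
Substituting the known values and solving for h(5):
  -4·h(5) = -1272
  h(5) = 318.

318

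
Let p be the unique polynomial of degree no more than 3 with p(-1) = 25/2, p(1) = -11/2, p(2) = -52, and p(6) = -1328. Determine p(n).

Write p(n) = an^3 + bn^2 + cn + d. Substituting each data point gives a linear system:
  -a + b - c + d = 25/2
  a + b + c + d = -11/2
  8a + 4b + 2c + d = -52
  216a + 36b + 6c + d = -1328
Solving the system yields a = -6, b = -1/2, c = -3, d = 4.
So p(n) = -6n³ - (1/2)n² - 3n + 4.
Check: p(1) = -11/2. ✓

p(n) = -6n^3 - (1/2)n^2 - 3n + 4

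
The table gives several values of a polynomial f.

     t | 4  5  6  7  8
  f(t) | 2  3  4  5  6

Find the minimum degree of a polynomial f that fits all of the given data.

Forward differences of the values at t = 4, 5, 6, 7, 8:
  f  : 2  3  4  5  6
  Δ  : 1  1  1  1
  Δ^2: 0  0  0
  Δ^3: 0  0
  Δ^4: 0
The first differences are constant (1) and nonzero, while all higher differences vanish, so the minimal degree is 1.

1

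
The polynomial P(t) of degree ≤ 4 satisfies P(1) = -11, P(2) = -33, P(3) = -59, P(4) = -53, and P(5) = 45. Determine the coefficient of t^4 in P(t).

Write P(t) = at^4 + bt^3 + ct^2 + dt + e. Substituting each data point gives a linear system:
  a + b + c + d + e = -11
  16a + 8b + 4c + 2d + e = -33
  81a + 27b + 9c + 3d + e = -59
  256a + 64b + 16c + 4d + e = -53
  625a + 125b + 25c + 5d + e = 45
Solving the system yields a = 1, b = -4, c = -3, d = 0, e = -5.
So P(t) = t^4 - 4t^3 - 3t^2 - 5.
The leading coefficient is 1.

1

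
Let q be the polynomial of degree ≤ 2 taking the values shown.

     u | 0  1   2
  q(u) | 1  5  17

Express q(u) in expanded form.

Write q(u) = au^2 + bu + c. Substituting each data point gives a linear system:
  c = 1
  a + b + c = 5
  4a + 2b + c = 17
Solving the system yields a = 4, b = 0, c = 1.
So q(u) = 4u² + 1.
Check: q(2) = 17. ✓

q(u) = 4u^2 + 1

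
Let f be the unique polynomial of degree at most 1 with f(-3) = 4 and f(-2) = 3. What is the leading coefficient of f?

Write f(u) = au + b. Substituting each data point gives a linear system:
  -3a + b = 4
  -2a + b = 3
Solving the system yields a = -1, b = 1.
So f(u) = -u + 1.
The leading coefficient is -1.

-1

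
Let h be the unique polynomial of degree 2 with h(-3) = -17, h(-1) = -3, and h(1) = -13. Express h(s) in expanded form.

Write h(s) = as^2 + bs + c. Substituting each data point gives a linear system:
  9a - 3b + c = -17
  a - b + c = -3
  a + b + c = -13
Solving the system yields a = -3, b = -5, c = -5.
So h(s) = -3s² - 5s - 5.
Check: h(-1) = -3. ✓

h(s) = -3s^2 - 5s - 5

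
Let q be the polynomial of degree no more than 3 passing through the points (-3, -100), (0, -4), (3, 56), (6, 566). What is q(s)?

Using the Lagrange interpolation formula with nodes -3, 0, 3, 6:
  L_0(s) = s(s - 3)(s - 6) / -162
  L_1(s) = (s + 3)(s - 3)(s - 6) / 54
  L_2(s) = (s + 3)s(s - 6) / -54
  L_3(s) = (s + 3)s(s - 3) / 162
Then q(s) = -100·L_0(s) - 4·L_1(s) + 56·L_2(s) + 566·L_3(s).
Expanding and collecting terms gives q(s) = 3s^3 - 2s^2 - s - 4.
Check: q(3) = 56. ✓

q(s) = 3s^3 - 2s^2 - s - 4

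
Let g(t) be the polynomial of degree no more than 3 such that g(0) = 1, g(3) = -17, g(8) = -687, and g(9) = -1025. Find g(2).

Write g(t) = at^3 + bt^2 + ct + d. Substituting each data point gives a linear system:
  d = 1
  27a + 9b + 3c + d = -17
  512a + 64b + 8c + d = -687
  729a + 81b + 9c + d = -1025
Solving the system yields a = -2, b = 6, c = -6, d = 1.
So g(t) = -2t^3 + 6t^2 - 6t + 1.
Then g(2) = -3.

-3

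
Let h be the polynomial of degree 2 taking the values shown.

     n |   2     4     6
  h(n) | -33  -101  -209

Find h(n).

h(n) = -5n^2 - 4n - 5

Using the Lagrange interpolation formula with nodes 2, 4, 6:
  L_0(n) = (n - 4)(n - 6) / 8
  L_1(n) = (n - 2)(n - 6) / -4
  L_2(n) = (n - 2)(n - 4) / 8
Then h(n) = -33·L_0(n) - 101·L_1(n) - 209·L_2(n).
Expanding and collecting terms gives h(n) = -5n² - 4n - 5.
Check: h(6) = -209. ✓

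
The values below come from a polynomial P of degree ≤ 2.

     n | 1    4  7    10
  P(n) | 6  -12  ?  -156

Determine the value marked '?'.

On equispaced nodes a degree-2 polynomial has vanishing third forward difference, so
  - P(1) + 3·P(4) - 3·P(7) + P(10) = 0.
Substituting the known values and solving for P(7):
  -3·P(7) = 198
  P(7) = -66.

-66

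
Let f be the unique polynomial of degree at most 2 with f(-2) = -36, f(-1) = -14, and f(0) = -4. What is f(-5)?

-174

Forward differences of the values at u = -2, -1, 0:
  f  : -36  -14  -4
  Δ  : 22  10
  Δ^2: -12
The second differences are constant, confirming degree 2.
Interpolating (Newton forward form) and evaluating at u = -5 gives f(-5) = -174.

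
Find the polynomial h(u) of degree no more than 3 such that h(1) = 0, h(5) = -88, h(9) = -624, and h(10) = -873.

h(u) = -u^3 + u^2 + 3u - 3

Using the Lagrange interpolation formula with nodes 1, 5, 9, 10:
  L_0(u) = (u - 5)(u - 9)(u - 10) / -288
  L_1(u) = (u - 1)(u - 9)(u - 10) / 80
  L_2(u) = (u - 1)(u - 5)(u - 10) / -32
  L_3(u) = (u - 1)(u - 5)(u - 9) / 45
Then h(u) = 0·L_0(u) - 88·L_1(u) - 624·L_2(u) - 873·L_3(u).
Expanding and collecting terms gives h(u) = -u^3 + u^2 + 3u - 3.
Check: h(10) = -873. ✓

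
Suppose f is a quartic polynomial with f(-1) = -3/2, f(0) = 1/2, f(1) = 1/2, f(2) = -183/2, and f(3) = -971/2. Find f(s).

f(s) = -5s^4 - 5s^3 + 4s^2 + 6s + 1/2

Write f(s) = as^4 + bs^3 + cs^2 + ds + e. Substituting each data point gives a linear system:
  a - b + c - d + e = -3/2
  e = 1/2
  a + b + c + d + e = 1/2
  16a + 8b + 4c + 2d + e = -183/2
  81a + 27b + 9c + 3d + e = -971/2
Solving the system yields a = -5, b = -5, c = 4, d = 6, e = 1/2.
So f(s) = -5s^4 - 5s^3 + 4s^2 + 6s + 1/2.
Check: f(2) = -183/2. ✓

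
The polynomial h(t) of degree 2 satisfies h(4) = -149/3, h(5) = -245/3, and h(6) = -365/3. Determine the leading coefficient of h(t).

Write h(t) = at^2 + bt + c. Substituting each data point gives a linear system:
  16a + 4b + c = -149/3
  25a + 5b + c = -245/3
  36a + 6b + c = -365/3
Solving the system yields a = -4, b = 4, c = -5/3.
So h(t) = -4t^2 + 4t - 5/3.
The leading coefficient is -4.

-4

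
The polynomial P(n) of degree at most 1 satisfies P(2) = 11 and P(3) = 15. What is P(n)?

P(n) = 4n + 3

Write P(n) = an + b. Substituting each data point gives a linear system:
  2a + b = 11
  3a + b = 15
Solving the system yields a = 4, b = 3.
So P(n) = 4n + 3.
Check: P(3) = 15. ✓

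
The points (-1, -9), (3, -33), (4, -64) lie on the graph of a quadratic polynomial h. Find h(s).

h(s) = -5s^2 + 4s

Write h(s) = as^2 + bs + c. Substituting each data point gives a linear system:
  a - b + c = -9
  9a + 3b + c = -33
  16a + 4b + c = -64
Solving the system yields a = -5, b = 4, c = 0.
So h(s) = -5s^2 + 4s.
Check: h(-1) = -9. ✓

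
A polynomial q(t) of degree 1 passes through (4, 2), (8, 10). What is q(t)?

Using the Lagrange interpolation formula with nodes 4, 8:
  L_0(t) = (t - 8) / -4
  L_1(t) = (t - 4) / 4
Then q(t) = 2·L_0(t) + 10·L_1(t).
Expanding and collecting terms gives q(t) = 2t - 6.
Check: q(8) = 10. ✓

q(t) = 2t - 6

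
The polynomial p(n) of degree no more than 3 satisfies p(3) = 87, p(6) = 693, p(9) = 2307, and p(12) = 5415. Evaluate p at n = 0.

3

Using the Lagrange interpolation formula with nodes 3, 6, 9, 12:
  L_0(n) = (n - 6)(n - 9)(n - 12) / -162
  L_1(n) = (n - 3)(n - 9)(n - 12) / 54
  L_2(n) = (n - 3)(n - 6)(n - 12) / -54
  L_3(n) = (n - 3)(n - 6)(n - 9) / 162
Then p(n) = 87·L_0(n) + 693·L_1(n) + 2307·L_2(n) + 5415·L_3(n).
Expanding and collecting terms gives p(n) = 3n^3 + 2n^2 - 5n + 3.
Evaluating at n = 0: p(0) = 3.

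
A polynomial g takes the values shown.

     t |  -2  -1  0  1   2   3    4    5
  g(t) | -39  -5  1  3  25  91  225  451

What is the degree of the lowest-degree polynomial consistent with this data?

Forward differences of the values at t = -2, -1, 0, 1, 2, 3, 4, 5:
  g  : -39  -5  1  3  25  91  225  451
  Δ  : 34  6  2  22  66  134  226
  Δ^2: -28  -4  20  44  68  92
  Δ^3: 24  24  24  24  24
  Δ^4: 0  0  0  0
  Δ^5: 0  0  0
  Δ^6: 0  0
  Δ^7: 0
The third differences are constant (24) and nonzero, while all higher differences vanish, so the minimal degree is 3.

3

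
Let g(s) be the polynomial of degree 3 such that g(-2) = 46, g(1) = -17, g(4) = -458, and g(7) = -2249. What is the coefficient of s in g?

Write g(s) = as^3 + bs^2 + cs + d. Substituting each data point gives a linear system:
  -8a + 4b - 2c + d = 46
  a + b + c + d = -17
  64a + 16b + 4c + d = -458
  343a + 49b + 7c + d = -2249
Solving the system yields a = -6, b = -3, c = -6, d = -2.
So g(s) = -6s³ - 3s² - 6s - 2.
The coefficient of s is -6.

-6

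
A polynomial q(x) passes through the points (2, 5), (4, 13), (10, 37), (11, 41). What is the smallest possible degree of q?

1

Divided differences on the nodes 2, 4, 10, 11:
  order 0: 5  13  37  41
  order 1: 4  4  4
  order 2: 0  0
  order 3: 0
The order-1 divided differences are all 4 (nonzero) and every higher order vanishes, so the data lies on a polynomial of degree exactly 1.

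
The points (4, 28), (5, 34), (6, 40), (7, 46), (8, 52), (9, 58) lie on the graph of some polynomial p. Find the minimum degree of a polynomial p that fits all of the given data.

1

Forward differences of the values at u = 4, 5, 6, 7, 8, 9:
  p  : 28  34  40  46  52  58
  Δ  : 6  6  6  6  6
  Δ^2: 0  0  0  0
  Δ^3: 0  0  0
  Δ^4: 0  0
  Δ^5: 0
The first differences are constant (6) and nonzero, while all higher differences vanish, so the minimal degree is 1.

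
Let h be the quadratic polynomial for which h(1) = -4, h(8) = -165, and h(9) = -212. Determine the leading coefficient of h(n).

-3

Write h(n) = an^2 + bn + c. Substituting each data point gives a linear system:
  a + b + c = -4
  64a + 8b + c = -165
  81a + 9b + c = -212
Solving the system yields a = -3, b = 4, c = -5.
So h(n) = -3n² + 4n - 5.
The leading coefficient is -3.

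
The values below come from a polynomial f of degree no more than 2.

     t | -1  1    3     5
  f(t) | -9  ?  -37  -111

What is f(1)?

The 3 known points determine the degree-2 polynomial uniquely.
Write f(t) = at^2 + bt + c. Substituting each data point gives a linear system:
  a - b + c = -9
  9a + 3b + c = -37
  25a + 5b + c = -111
Solving the system yields a = -5, b = 3, c = -1.
So f(t) = -5t^2 + 3t - 1.
Then f(1) = -3.

-3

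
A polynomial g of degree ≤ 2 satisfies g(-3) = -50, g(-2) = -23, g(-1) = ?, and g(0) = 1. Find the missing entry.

The 3 known points determine the degree-2 polynomial uniquely.
Write g(t) = at^2 + bt + c. Substituting each data point gives a linear system:
  9a - 3b + c = -50
  4a - 2b + c = -23
  c = 1
Solving the system yields a = -5, b = 2, c = 1.
So g(t) = -5t² + 2t + 1.
Then g(-1) = -6.

-6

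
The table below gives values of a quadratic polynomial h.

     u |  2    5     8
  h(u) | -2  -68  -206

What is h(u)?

h(u) = -4u^2 + 6u + 2

Using the Lagrange interpolation formula with nodes 2, 5, 8:
  L_0(u) = (u - 5)(u - 8) / 18
  L_1(u) = (u - 2)(u - 8) / -9
  L_2(u) = (u - 2)(u - 5) / 18
Then h(u) = -2·L_0(u) - 68·L_1(u) - 206·L_2(u).
Expanding and collecting terms gives h(u) = -4u^2 + 6u + 2.
Check: h(8) = -206. ✓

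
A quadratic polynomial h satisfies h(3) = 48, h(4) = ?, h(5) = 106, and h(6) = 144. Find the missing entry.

The 3 known points determine the degree-2 polynomial uniquely.
Write h(n) = an^2 + bn + c. Substituting each data point gives a linear system:
  9a + 3b + c = 48
  25a + 5b + c = 106
  36a + 6b + c = 144
Solving the system yields a = 3, b = 5, c = 6.
So h(n) = 3n^2 + 5n + 6.
Then h(4) = 74.

74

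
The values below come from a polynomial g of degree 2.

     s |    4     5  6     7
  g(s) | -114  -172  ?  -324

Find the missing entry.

The 3 known points determine the degree-2 polynomial uniquely.
Write g(s) = as^2 + bs + c. Substituting each data point gives a linear system:
  16a + 4b + c = -114
  25a + 5b + c = -172
  49a + 7b + c = -324
Solving the system yields a = -6, b = -4, c = -2.
So g(s) = -6s² - 4s - 2.
Then g(6) = -242.

-242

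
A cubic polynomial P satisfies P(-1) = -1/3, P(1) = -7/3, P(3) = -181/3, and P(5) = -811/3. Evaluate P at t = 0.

Using the Lagrange interpolation formula with nodes -1, 1, 3, 5:
  L_0(t) = (t - 1)(t - 3)(t - 5) / -48
  L_1(t) = (t + 1)(t - 3)(t - 5) / 16
  L_2(t) = (t + 1)(t - 1)(t - 5) / -16
  L_3(t) = (t + 1)(t - 1)(t - 3) / 48
Then P(t) = -1/3·L_0(t) - 7/3·L_1(t) - 181/3·L_2(t) - 811/3·L_3(t).
Expanding and collecting terms gives P(t) = -2t^3 - t^2 + t - 1/3.
Evaluating at t = 0: P(0) = -1/3.

-1/3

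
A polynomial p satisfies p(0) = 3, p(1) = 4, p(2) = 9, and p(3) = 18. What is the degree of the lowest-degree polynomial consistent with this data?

Forward differences of the values at x = 0, 1, 2, 3:
  p  : 3  4  9  18
  Δ  : 1  5  9
  Δ^2: 4  4
  Δ^3: 0
The second differences are constant (4) and nonzero, while all higher differences vanish, so the minimal degree is 2.

2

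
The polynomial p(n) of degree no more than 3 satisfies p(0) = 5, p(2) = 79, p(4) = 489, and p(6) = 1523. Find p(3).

Forward differences of the values at n = 0, 2, 4, 6:
  p  : 5  79  489  1523
  Δ  : 74  410  1034
  Δ^2: 336  624
  Δ^3: 288
The third differences are constant, confirming degree 3.
Interpolating (Newton forward form) and evaluating at n = 3 gives p(3) = 224.

224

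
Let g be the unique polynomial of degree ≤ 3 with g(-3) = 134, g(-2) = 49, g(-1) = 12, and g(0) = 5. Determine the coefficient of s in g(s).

2

Write g(s) = as^3 + bs^2 + cs + d. Substituting each data point gives a linear system:
  -27a + 9b - 3c + d = 134
  -8a + 4b - 2c + d = 49
  -a + b - c + d = 12
  d = 5
Solving the system yields a = -3, b = 6, c = 2, d = 5.
So g(s) = -3s^3 + 6s^2 + 2s + 5.
The coefficient of s is 2.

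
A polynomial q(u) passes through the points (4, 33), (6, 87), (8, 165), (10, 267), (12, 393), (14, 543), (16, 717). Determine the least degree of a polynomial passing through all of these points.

Forward differences of the values at u = 4, 6, 8, 10, 12, 14, 16:
  q  : 33  87  165  267  393  543  717
  Δ  : 54  78  102  126  150  174
  Δ^2: 24  24  24  24  24
  Δ^3: 0  0  0  0
  Δ^4: 0  0  0
  Δ^5: 0  0
  Δ^6: 0
The second differences are constant (24) and nonzero, while all higher differences vanish, so the minimal degree is 2.

2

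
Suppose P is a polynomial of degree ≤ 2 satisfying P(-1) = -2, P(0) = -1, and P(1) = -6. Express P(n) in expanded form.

Write P(n) = an^2 + bn + c. Substituting each data point gives a linear system:
  a - b + c = -2
  c = -1
  a + b + c = -6
Solving the system yields a = -3, b = -2, c = -1.
So P(n) = -3n^2 - 2n - 1.
Check: P(1) = -6. ✓

P(n) = -3n^2 - 2n - 1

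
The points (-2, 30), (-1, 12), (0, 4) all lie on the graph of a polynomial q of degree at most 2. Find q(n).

q(n) = 5n^2 - 3n + 4

Write q(n) = an^2 + bn + c. Substituting each data point gives a linear system:
  4a - 2b + c = 30
  a - b + c = 12
  c = 4
Solving the system yields a = 5, b = -3, c = 4.
So q(n) = 5n² - 3n + 4.
Check: q(0) = 4. ✓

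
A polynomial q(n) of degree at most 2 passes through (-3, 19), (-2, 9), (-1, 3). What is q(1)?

Forward differences of the values at n = -3, -2, -1:
  q  : 19  9  3
  Δ  : -10  -6
  Δ^2: 4
The second differences are constant, confirming degree 2.
Interpolating (Newton forward form) and evaluating at n = 1 gives q(1) = 3.

3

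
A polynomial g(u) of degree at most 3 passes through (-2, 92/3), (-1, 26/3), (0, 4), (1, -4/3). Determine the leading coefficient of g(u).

-3

Write g(u) = au^3 + bu^2 + cu + d. Substituting each data point gives a linear system:
  -8a + 4b - 2c + d = 92/3
  -a + b - c + d = 26/3
  d = 4
  a + b + c + d = -4/3
Solving the system yields a = -3, b = -1/3, c = -2, d = 4.
So g(u) = -3u^3 - (1/3)u^2 - 2u + 4.
The leading coefficient is -3.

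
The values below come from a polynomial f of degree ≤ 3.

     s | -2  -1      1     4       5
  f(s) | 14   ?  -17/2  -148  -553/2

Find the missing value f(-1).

The 4 known points determine the degree-3 polynomial uniquely.
Write f(s) = as^3 + bs^2 + cs + d. Substituting each data point gives a linear system:
  -8a + 4b - 2c + d = 14
  a + b + c + d = -17/2
  64a + 16b + 4c + d = -148
  125a + 25b + 5c + d = -553/2
Solving the system yields a = -2, b = -1/2, c = -2, d = -4.
So f(s) = -2s³ - (1/2)s² - 2s - 4.
Then f(-1) = -1/2.

-1/2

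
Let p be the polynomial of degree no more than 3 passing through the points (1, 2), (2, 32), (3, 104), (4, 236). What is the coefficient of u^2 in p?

3

Write p(u) = au^3 + bu^2 + cu + d. Substituting each data point gives a linear system:
  a + b + c + d = 2
  8a + 4b + 2c + d = 32
  27a + 9b + 3c + d = 104
  64a + 16b + 4c + d = 236
Solving the system yields a = 3, b = 3, c = 0, d = -4.
So p(u) = 3u^3 + 3u^2 - 4.
The coefficient of u^2 is 3.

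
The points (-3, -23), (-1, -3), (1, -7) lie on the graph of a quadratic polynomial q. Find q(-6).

-98

Write q(n) = an^2 + bn + c. Substituting each data point gives a linear system:
  9a - 3b + c = -23
  a - b + c = -3
  a + b + c = -7
Solving the system yields a = -3, b = -2, c = -2.
So q(n) = -3n^2 - 2n - 2.
Then q(-6) = -98.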